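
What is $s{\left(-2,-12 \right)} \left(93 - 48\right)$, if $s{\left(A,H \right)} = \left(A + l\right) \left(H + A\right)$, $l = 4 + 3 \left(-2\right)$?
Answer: $2520$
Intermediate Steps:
$l = -2$ ($l = 4 - 6 = -2$)
$s{\left(A,H \right)} = \left(-2 + A\right) \left(A + H\right)$ ($s{\left(A,H \right)} = \left(A - 2\right) \left(H + A\right) = \left(-2 + A\right) \left(A + H\right)$)
$s{\left(-2,-12 \right)} \left(93 - 48\right) = \left(\left(-2\right)^{2} - -4 - -24 - -24\right) \left(93 - 48\right) = \left(4 + 4 + 24 + 24\right) 45 = 56 \cdot 45 = 2520$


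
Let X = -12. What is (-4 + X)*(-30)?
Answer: 480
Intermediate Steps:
(-4 + X)*(-30) = (-4 - 12)*(-30) = -16*(-30) = 480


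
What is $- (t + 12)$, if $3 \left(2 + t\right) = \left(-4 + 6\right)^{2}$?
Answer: $- \frac{34}{3} \approx -11.333$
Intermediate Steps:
$t = - \frac{2}{3}$ ($t = -2 + \frac{\left(-4 + 6\right)^{2}}{3} = -2 + \frac{2^{2}}{3} = -2 + \frac{1}{3} \cdot 4 = -2 + \frac{4}{3} = - \frac{2}{3} \approx -0.66667$)
$- (t + 12) = - (- \frac{2}{3} + 12) = \left(-1\right) \frac{34}{3} = - \frac{34}{3}$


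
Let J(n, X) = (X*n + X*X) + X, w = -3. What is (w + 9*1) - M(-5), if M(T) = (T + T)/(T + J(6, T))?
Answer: 16/3 ≈ 5.3333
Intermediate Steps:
J(n, X) = X + X**2 + X*n (J(n, X) = (X*n + X**2) + X = (X**2 + X*n) + X = X + X**2 + X*n)
M(T) = 2*T/(T + T*(7 + T)) (M(T) = (T + T)/(T + T*(1 + T + 6)) = (2*T)/(T + T*(7 + T)) = 2*T/(T + T*(7 + T)))
(w + 9*1) - M(-5) = (-3 + 9*1) - 2/(8 - 5) = (-3 + 9) - 2/3 = 6 - 2/3 = 16/3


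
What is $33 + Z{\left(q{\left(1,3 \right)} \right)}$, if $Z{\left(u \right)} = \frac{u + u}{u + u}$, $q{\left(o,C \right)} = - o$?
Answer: $34$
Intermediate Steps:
$Z{\left(u \right)} = 1$ ($Z{\left(u \right)} = \frac{2 u}{2 u} = 2 u \frac{1}{2 u} = 1$)
$33 + Z{\left(q{\left(1,3 \right)} \right)} = 33 + 1 = 34$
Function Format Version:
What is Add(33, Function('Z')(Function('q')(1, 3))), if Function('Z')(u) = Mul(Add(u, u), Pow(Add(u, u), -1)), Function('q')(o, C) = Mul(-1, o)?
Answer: 34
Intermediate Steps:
Function('Z')(u) = 1 (Function('Z')(u) = Mul(Mul(2, u), Pow(Mul(2, u), -1)) = Mul(Mul(2, u), Mul(Rational(1, 2), Pow(u, -1))) = 1)
Add(33, Function('Z')(Function('q')(1, 3))) = Add(33, 1) = 34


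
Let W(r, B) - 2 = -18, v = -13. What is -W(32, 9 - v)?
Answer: 16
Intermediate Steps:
W(r, B) = -16 (W(r, B) = 2 - 18 = -16)
-W(32, 9 - v) = -1*(-16) = 16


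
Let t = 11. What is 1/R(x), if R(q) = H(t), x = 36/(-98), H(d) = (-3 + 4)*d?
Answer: 1/11 ≈ 0.090909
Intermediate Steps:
H(d) = d (H(d) = 1*d = d)
x = -18/49 (x = 36*(-1/98) = -18/49 ≈ -0.36735)
R(q) = 11
1/R(x) = 1/11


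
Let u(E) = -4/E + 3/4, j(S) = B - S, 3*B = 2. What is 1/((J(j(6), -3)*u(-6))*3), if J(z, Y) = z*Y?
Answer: 1/68 ≈ 0.014706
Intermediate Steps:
B = ⅔ (B = (⅓)*2 = ⅔ ≈ 0.66667)
j(S) = ⅔ - S
u(E) = ¾ - 4/E (u(E) = -4/E + 3*(¼) = -4/E + ¾ = ¾ - 4/E)
J(z, Y) = Y*z
1/((J(j(6), -3)*u(-6))*3) = 1/(((-3*(⅔ - 1*6))*(¾ - 4/(-6)))*3) = 1/(((-3*(⅔ - 6))*(¾ - 4*(-⅙)))*3) = 1/(((-3*(-16/3))*(¾ + ⅔))*3) = 1/((16*(17/12))*3) = 1/((68/3)*3) = 1/68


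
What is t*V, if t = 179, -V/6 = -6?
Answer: 6444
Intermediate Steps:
V = 36 (V = -6*(-6) = 36)
t*V = 179*36 = 6444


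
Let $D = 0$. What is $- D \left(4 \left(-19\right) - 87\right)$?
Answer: $0$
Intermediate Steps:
$- D \left(4 \left(-19\right) - 87\right) = - 0 \left(4 \left(-19\right) - 87\right) = - 0 \left(-76 - 87\right) = - 0 \left(-163\right) = \left(-1\right) 0 = 0$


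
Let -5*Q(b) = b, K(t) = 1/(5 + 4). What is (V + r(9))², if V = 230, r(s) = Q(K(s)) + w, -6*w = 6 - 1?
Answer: 425308129/8100 ≈ 52507.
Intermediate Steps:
K(t) = ⅑ (K(t) = 1/9 = ⅑)
Q(b) = -b/5
w = -⅚ (w = -(6 - 1)/6 = -⅙*5 = -⅚ ≈ -0.83333)
r(s) = -77/90 (r(s) = -⅕*⅑ - ⅚ = -1/45 - ⅚ = -77/90)
(V + r(9))² = (230 - 77/90)² = (20623/90)² = 425308129/8100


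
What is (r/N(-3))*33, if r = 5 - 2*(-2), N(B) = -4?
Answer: -297/4 ≈ -74.250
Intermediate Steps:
r = 9 (r = 5 + 4 = 9)
(r/N(-3))*33 = (9/(-4))*33 = (9*(-1/4))*33 = -9/4*33 = -297/4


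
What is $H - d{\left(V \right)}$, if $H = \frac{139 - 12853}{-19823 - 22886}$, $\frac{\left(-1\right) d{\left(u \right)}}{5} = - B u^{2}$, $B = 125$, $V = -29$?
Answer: $- \frac{22448905411}{42709} \approx -5.2563 \cdot 10^{5}$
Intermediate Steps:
$d{\left(u \right)} = 625 u^{2}$ ($d{\left(u \right)} = - 5 \left(- 125 u^{2}\right) = 625 u^{2}$)
$H = \frac{12714}{42709}$ ($H = - \frac{12714}{-42709} = \left(-12714\right) \left(- \frac{1}{42709}\right) = \frac{12714}{42709} \approx 0.29769$)
$H - d{\left(V \right)} = \frac{12714}{42709} - 625 \left(-29\right)^{2} = \frac{12714}{42709} - 625 \cdot 841 = \frac{12714}{42709} - 525625 = - \frac{22448905411}{42709}$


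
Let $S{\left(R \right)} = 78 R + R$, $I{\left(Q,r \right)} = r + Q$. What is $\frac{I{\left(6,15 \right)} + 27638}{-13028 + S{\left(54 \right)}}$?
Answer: $- \frac{27659}{8762} \approx -3.1567$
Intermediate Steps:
$I{\left(Q,r \right)} = Q + r$
$S{\left(R \right)} = 79 R$
$\frac{I{\left(6,15 \right)} + 27638}{-13028 + S{\left(54 \right)}} = \frac{\left(6 + 15\right) + 27638}{-13028 + 79 \cdot 54} = \frac{21 + 27638}{-13028 + 4266} = \frac{27659}{-8762} = 27659 \left(- \frac{1}{8762}\right) = - \frac{27659}{8762}$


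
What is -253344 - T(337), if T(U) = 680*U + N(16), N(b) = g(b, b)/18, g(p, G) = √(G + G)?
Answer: -482504 - 2*√2/9 ≈ -4.8250e+5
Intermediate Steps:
g(p, G) = √2*√G (g(p, G) = √(2*G) = √2*√G)
N(b) = √2*√b/18 (N(b) = (√2*√b)/18 = (√2*√b)*(1/18) = √2*√b/18)
T(U) = 680*U + 2*√2/9 (T(U) = 680*U + √2*√16/18 = 680*U + (1/18)*√2*4 = 680*U + 2*√2/9)
-253344 - T(337) = -253344 - (680*337 + 2*√2/9) = -253344 - (229160 + 2*√2/9) = -253344 + (-229160 - 2*√2/9) = -482504 - 2*√2/9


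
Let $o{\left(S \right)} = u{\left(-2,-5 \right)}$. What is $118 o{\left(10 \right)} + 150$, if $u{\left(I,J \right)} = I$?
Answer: $-86$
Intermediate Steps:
$o{\left(S \right)} = -2$
$118 o{\left(10 \right)} + 150 = 118 \left(-2\right) + 150 = -236 + 150 = -86$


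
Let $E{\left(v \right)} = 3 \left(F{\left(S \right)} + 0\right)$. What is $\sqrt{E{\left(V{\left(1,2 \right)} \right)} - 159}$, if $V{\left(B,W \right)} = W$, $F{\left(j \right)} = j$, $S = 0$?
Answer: $i \sqrt{159} \approx 12.61 i$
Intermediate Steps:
$E{\left(v \right)} = 0$ ($E{\left(v \right)} = 3 \left(0 + 0\right) = 3 \cdot 0 = 0$)
$\sqrt{E{\left(V{\left(1,2 \right)} \right)} - 159} = \sqrt{0 - 159} = \sqrt{-159} = i \sqrt{159}$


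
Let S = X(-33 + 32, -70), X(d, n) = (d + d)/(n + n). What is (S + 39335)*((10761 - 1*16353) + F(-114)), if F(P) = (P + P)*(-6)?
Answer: -5815288512/35 ≈ -1.6615e+8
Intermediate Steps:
X(d, n) = d/n (X(d, n) = (2*d)/((2*n)) = (2*d)*(1/(2*n)) = d/n)
F(P) = -12*P (F(P) = (2*P)*(-6) = -12*P)
S = 1/70 (S = (-33 + 32)/(-70) = -1*(-1/70) = 1/70 ≈ 0.014286)
(S + 39335)*((10761 - 1*16353) + F(-114)) = (1/70 + 39335)*((10761 - 1*16353) - 12*(-114)) = 2753451*((10761 - 16353) + 1368)/70 = 2753451*(-5592 + 1368)/70 = (2753451/70)*(-4224) = -5815288512/35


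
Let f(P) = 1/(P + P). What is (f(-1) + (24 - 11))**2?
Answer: 625/4 ≈ 156.25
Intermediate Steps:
f(P) = 1/(2*P)
(f(-1) + (24 - 11))**2 = ((1/2)/(-1) + (24 - 11))**2 = ((1/2)*(-1) + 13)**2 = (-1/2 + 13)**2 = (25/2)**2 = 625/4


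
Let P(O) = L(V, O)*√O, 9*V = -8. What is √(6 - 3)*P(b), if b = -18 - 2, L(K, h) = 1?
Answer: 2*I*√15 ≈ 7.746*I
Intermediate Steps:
V = -8/9 (V = (⅑)*(-8) = -8/9 ≈ -0.88889)
b = -20
P(O) = √O (P(O) = 1*√O = √O)
√(6 - 3)*P(b) = √(6 - 3)*√(-20) = √3*(2*I*√5) = 2*I*√15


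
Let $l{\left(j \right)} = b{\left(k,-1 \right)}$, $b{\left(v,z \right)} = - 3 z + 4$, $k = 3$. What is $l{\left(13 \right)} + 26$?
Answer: $33$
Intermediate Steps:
$b{\left(v,z \right)} = 4 - 3 z$
$l{\left(j \right)} = 7$ ($l{\left(j \right)} = 4 - -3 = 4 + 3 = 7$)
$l{\left(13 \right)} + 26 = 7 + 26 = 33$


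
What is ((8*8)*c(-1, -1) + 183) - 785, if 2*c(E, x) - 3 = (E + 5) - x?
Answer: -346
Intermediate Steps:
c(E, x) = 4 + E/2 - x/2 (c(E, x) = 3/2 + ((E + 5) - x)/2 = 3/2 + ((5 + E) - x)/2 = 3/2 + (5 + E - x)/2 = 3/2 + (5/2 + E/2 - x/2) = 4 + E/2 - x/2)
((8*8)*c(-1, -1) + 183) - 785 = ((8*8)*(4 + (1/2)*(-1) - 1/2*(-1)) + 183) - 785 = (64*(4 - 1/2 + 1/2) + 183) - 785 = (64*4 + 183) - 785 = (256 + 183) - 785 = 439 - 785 = -346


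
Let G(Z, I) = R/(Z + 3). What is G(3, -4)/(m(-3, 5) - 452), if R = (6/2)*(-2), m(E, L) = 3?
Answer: 1/449 ≈ 0.0022272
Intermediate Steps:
R = -6 (R = (6*(½))*(-2) = 3*(-2) = -6)
G(Z, I) = -6/(3 + Z) (G(Z, I) = -6/(Z + 3) = -6/(3 + Z))
G(3, -4)/(m(-3, 5) - 452) = (-6/(3 + 3))/(3 - 452) = -6/6/(-449) = -6*⅙*(-1/449) = -1*(-1/449) = 1/449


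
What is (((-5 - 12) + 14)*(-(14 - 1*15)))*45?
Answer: -135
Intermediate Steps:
(((-5 - 12) + 14)*(-(14 - 1*15)))*45 = ((-17 + 14)*(-(14 - 15)))*45 = -(-3)*(-1)*45 = -3*1*45 = -3*45 = -135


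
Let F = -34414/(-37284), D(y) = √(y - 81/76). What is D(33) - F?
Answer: -17207/18642 + √46113/38 ≈ 4.7280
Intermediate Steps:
D(y) = √(-81/76 + y) (D(y) = √(y - 81*1/76) = √(y - 81/76) = √(-81/76 + y))
F = 17207/18642 (F = -34414*(-1/37284) = 17207/18642 ≈ 0.92302)
D(33) - F = √(-1539 + 1444*33)/38 - 1*17207/18642 = √(-1539 + 47652)/38 - 17207/18642 = √46113/38 - 17207/18642 = -17207/18642 + √46113/38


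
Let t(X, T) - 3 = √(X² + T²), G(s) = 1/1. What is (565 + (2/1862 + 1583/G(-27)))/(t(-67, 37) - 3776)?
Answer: -153983753/270363749 - 1999789*√5858/13247823701 ≈ -0.58110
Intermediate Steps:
G(s) = 1
t(X, T) = 3 + √(T² + X²) (t(X, T) = 3 + √(X² + T²) = 3 + √(T² + X²))
(565 + (2/1862 + 1583/G(-27)))/(t(-67, 37) - 3776) = (565 + (2/1862 + 1583/1))/((3 + √(37² + (-67)²)) - 3776) = (565 + (2*(1/1862) + 1583*1))/((3 + √(1369 + 4489)) - 3776) = (565 + (1/931 + 1583))/((3 + √5858) - 3776) = (565 + 1473774/931)/(-3773 + √5858) = 1999789/(931*(-3773 + √5858))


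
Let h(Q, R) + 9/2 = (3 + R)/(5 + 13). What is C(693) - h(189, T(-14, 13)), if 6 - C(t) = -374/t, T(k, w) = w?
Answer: 1279/126 ≈ 10.151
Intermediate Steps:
C(t) = 6 + 374/t (C(t) = 6 - (-374)/t = 6 + 374/t)
h(Q, R) = -13/3 + R/18 (h(Q, R) = -9/2 + (3 + R)/(5 + 13) = -9/2 + (3 + R)/18 = -9/2 + (3 + R)*(1/18) = -9/2 + (⅙ + R/18) = -13/3 + R/18)
C(693) - h(189, T(-14, 13)) = (6 + 374/693) - (-13/3 + (1/18)*13) = (6 + 374*(1/693)) - (-13/3 + 13/18) = (6 + 34/63) - 1*(-65/18) = 412/63 + 65/18 = 1279/126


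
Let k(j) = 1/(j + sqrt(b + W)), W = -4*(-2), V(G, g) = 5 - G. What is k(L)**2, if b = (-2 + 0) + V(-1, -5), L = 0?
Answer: 1/12 ≈ 0.083333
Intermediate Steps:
W = 8
b = 4 (b = (-2 + 0) + (5 - 1*(-1)) = -2 + (5 + 1) = -2 + 6 = 4)
k(j) = 1/(j + 2*sqrt(3)) (k(j) = 1/(j + sqrt(4 + 8)) = 1/(j + sqrt(12)) = 1/(j + 2*sqrt(3)))
k(L)**2 = (1/(0 + 2*sqrt(3)))**2 = (1/(2*sqrt(3)))**2 = (sqrt(3)/6)**2 = 1/12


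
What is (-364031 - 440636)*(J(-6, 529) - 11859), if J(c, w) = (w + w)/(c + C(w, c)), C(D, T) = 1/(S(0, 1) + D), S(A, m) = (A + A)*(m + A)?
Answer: 30728855944763/3173 ≈ 9.6845e+9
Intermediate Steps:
S(A, m) = 2*A*(A + m) (S(A, m) = (2*A)*(A + m) = 2*A*(A + m))
C(D, T) = 1/D (C(D, T) = 1/(2*0*(0 + 1) + D) = 1/(2*0*1 + D) = 1/(0 + D) = 1/D)
J(c, w) = 2*w/(c + 1/w) (J(c, w) = (w + w)/(c + 1/w) = (2*w)/(c + 1/w) = 2*w/(c + 1/w))
(-364031 - 440636)*(J(-6, 529) - 11859) = (-364031 - 440636)*(2*529²/(1 - 6*529) - 11859) = -804667*(2*279841/(1 - 3174) - 11859) = -804667*(2*279841/(-3173) - 11859) = -804667*(2*279841*(-1/3173) - 11859) = -804667*(-559682/3173 - 11859) = -804667*(-38188289/3173) = 30728855944763/3173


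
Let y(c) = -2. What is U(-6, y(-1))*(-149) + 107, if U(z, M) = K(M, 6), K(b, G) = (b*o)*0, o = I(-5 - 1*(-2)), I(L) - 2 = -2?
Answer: 107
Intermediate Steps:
I(L) = 0 (I(L) = 2 - 2 = 0)
o = 0
K(b, G) = 0 (K(b, G) = (b*0)*0 = 0*0 = 0)
U(z, M) = 0
U(-6, y(-1))*(-149) + 107 = 0*(-149) + 107 = 0 + 107 = 107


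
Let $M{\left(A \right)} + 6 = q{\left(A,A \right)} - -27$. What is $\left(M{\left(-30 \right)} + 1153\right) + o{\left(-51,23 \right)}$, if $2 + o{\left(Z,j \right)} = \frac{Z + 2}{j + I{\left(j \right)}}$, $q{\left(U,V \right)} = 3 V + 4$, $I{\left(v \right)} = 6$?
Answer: $\frac{31445}{29} \approx 1084.3$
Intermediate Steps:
$q{\left(U,V \right)} = 4 + 3 V$
$o{\left(Z,j \right)} = -2 + \frac{2 + Z}{6 + j}$ ($o{\left(Z,j \right)} = -2 + \frac{Z + 2}{j + 6} = -2 + \frac{2 + Z}{6 + j}$)
$M{\left(A \right)} = 25 + 3 A$ ($M{\left(A \right)} = -6 + \left(\left(4 + 3 A\right) - -27\right) = -6 + \left(\left(4 + 3 A\right) + 27\right) = -6 + \left(31 + 3 A\right) = 25 + 3 A$)
$\left(M{\left(-30 \right)} + 1153\right) + o{\left(-51,23 \right)} = \left(\left(25 + 3 \left(-30\right)\right) + 1153\right) + \frac{-10 - 51 - 46}{6 + 23} = \left(\left(25 - 90\right) + 1153\right) + \frac{-10 - 51 - 46}{29} = \left(-65 + 1153\right) + \frac{1}{29} \left(-107\right) = 1088 - \frac{107}{29} = \frac{31445}{29}$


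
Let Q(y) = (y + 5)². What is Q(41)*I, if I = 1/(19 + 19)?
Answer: 1058/19 ≈ 55.684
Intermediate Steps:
Q(y) = (5 + y)²
I = 1/38 ≈ 0.026316
Q(41)*I = (5 + 41)²*(1/38) = 46²*(1/38) = 2116*(1/38) = 1058/19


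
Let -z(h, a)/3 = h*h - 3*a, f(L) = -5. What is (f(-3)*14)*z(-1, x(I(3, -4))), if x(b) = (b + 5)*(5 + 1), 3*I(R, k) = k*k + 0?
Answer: -38850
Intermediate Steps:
I(R, k) = k**2/3 (I(R, k) = (k*k + 0)/3 = (k**2 + 0)/3 = k**2/3)
x(b) = 30 + 6*b (x(b) = (5 + b)*6 = 30 + 6*b)
z(h, a) = -3*h**2 + 9*a (z(h, a) = -3*(h*h - 3*a) = -3*(h**2 - 3*a) = -3*h**2 + 9*a)
(f(-3)*14)*z(-1, x(I(3, -4))) = (-5*14)*(-3*(-1)**2 + 9*(30 + 6*((1/3)*(-4)**2))) = -70*(-3*1 + 9*(30 + 6*((1/3)*16))) = -70*(-3 + 9*(30 + 6*(16/3))) = -70*(-3 + 9*(30 + 32)) = -70*(-3 + 9*62) = -70*(-3 + 558) = -70*555 = -38850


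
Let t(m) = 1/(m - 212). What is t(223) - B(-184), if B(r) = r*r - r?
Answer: -374439/11 ≈ -34040.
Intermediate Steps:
B(r) = r² - r
t(m) = 1/(-212 + m)
t(223) - B(-184) = 1/(-212 + 223) - (-184)*(-1 - 184) = 1/11 - (-184)*(-185) = 1/11 - 1*34040 = 1/11 - 34040 = -374439/11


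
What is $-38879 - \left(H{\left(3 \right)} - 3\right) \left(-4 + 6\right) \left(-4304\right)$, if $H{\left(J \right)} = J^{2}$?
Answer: $12769$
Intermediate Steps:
$-38879 - \left(H{\left(3 \right)} - 3\right) \left(-4 + 6\right) \left(-4304\right) = -38879 - \left(3^{2} - 3\right) \left(-4 + 6\right) \left(-4304\right) = -38879 - \left(9 - 3\right) 2 \left(-4304\right) = -38879 - 6 \cdot 2 \left(-4304\right) = -38879 - 12 \left(-4304\right) = -38879 - -51648 = -38879 + 51648 = 12769$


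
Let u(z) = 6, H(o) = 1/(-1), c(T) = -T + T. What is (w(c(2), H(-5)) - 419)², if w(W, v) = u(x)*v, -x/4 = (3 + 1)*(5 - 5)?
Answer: 180625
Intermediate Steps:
c(T) = 0
H(o) = -1
x = 0 (x = -4*(3 + 1)*(5 - 5) = -16*0 = -4*0 = 0)
w(W, v) = 6*v
(w(c(2), H(-5)) - 419)² = (6*(-1) - 419)² = (-6 - 419)² = (-425)² = 180625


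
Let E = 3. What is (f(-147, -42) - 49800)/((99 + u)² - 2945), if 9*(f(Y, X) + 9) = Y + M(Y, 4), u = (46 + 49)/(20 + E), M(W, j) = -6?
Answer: -26357954/4068479 ≈ -6.4786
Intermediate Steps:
u = 95/23 (u = (46 + 49)/(20 + 3) = 95/23 ≈ 4.1304)
f(Y, X) = -29/3 + Y/9 (f(Y, X) = -9 + (Y - 6)/9 = -9 + (-6 + Y)/9 = -9 + (-⅔ + Y/9) = -29/3 + Y/9)
(f(-147, -42) - 49800)/((99 + u)² - 2945) = ((-29/3 + (⅑)*(-147)) - 49800)/((99 + 95/23)² - 2945) = ((-29/3 - 49/3) - 49800)/((2372/23)² - 2945) = (-26 - 49800)/(5626384/529 - 2945) = -49826/4068479/529 = -49826*529/4068479 = -26357954/4068479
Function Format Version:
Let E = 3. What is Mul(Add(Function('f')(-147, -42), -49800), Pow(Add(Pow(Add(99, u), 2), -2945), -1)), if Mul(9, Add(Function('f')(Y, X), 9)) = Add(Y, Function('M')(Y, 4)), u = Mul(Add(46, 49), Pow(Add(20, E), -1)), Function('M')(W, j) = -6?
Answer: Rational(-26357954, 4068479) ≈ -6.4786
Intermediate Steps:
u = Rational(95, 23) (u = Mul(Add(46, 49), Pow(Add(20, 3), -1)) = Mul(95, Pow(23, -1)) = Mul(95, Rational(1, 23)) = Rational(95, 23) ≈ 4.1304)
Function('f')(Y, X) = Add(Rational(-29, 3), Mul(Rational(1, 9), Y)) (Function('f')(Y, X) = Add(-9, Mul(Rational(1, 9), Add(Y, -6))) = Add(-9, Mul(Rational(1, 9), Add(-6, Y))) = Add(-9, Add(Rational(-2, 3), Mul(Rational(1, 9), Y))) = Add(Rational(-29, 3), Mul(Rational(1, 9), Y)))
Mul(Add(Function('f')(-147, -42), -49800), Pow(Add(Pow(Add(99, u), 2), -2945), -1)) = Mul(Add(Add(Rational(-29, 3), Mul(Rational(1, 9), -147)), -49800), Pow(Add(Pow(Add(99, Rational(95, 23)), 2), -2945), -1)) = Mul(Add(Add(Rational(-29, 3), Rational(-49, 3)), -49800), Pow(Add(Pow(Rational(2372, 23), 2), -2945), -1)) = Mul(Add(-26, -49800), Pow(Add(Rational(5626384, 529), -2945), -1)) = Mul(-49826, Pow(Rational(4068479, 529), -1)) = Mul(-49826, Rational(529, 4068479)) = Rational(-26357954, 4068479)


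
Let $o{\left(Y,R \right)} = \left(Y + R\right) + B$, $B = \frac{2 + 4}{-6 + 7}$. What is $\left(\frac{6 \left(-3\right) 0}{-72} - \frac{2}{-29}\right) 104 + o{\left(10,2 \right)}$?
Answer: $\frac{730}{29} \approx 25.172$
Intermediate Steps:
$B = 6$ ($B = \frac{6}{1} = 6 \cdot 1 = 6$)
$o{\left(Y,R \right)} = 6 + R + Y$ ($o{\left(Y,R \right)} = \left(Y + R\right) + 6 = \left(R + Y\right) + 6 = 6 + R + Y$)
$\left(\frac{6 \left(-3\right) 0}{-72} - \frac{2}{-29}\right) 104 + o{\left(10,2 \right)} = \left(\frac{6 \left(-3\right) 0}{-72} - \frac{2}{-29}\right) 104 + \left(6 + 2 + 10\right) = \left(\left(-18\right) 0 \left(- \frac{1}{72}\right) - - \frac{2}{29}\right) 104 + 18 = \left(0 \left(- \frac{1}{72}\right) + \frac{2}{29}\right) 104 + 18 = \left(0 + \frac{2}{29}\right) 104 + 18 = \frac{2}{29} \cdot 104 + 18 = \frac{208}{29} + 18 = \frac{730}{29}$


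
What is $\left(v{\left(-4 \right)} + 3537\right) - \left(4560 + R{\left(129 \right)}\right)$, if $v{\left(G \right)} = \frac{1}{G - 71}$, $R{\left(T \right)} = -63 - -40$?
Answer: $- \frac{75001}{75} \approx -1000.0$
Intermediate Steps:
$R{\left(T \right)} = -23$ ($R{\left(T \right)} = -63 + 40 = -23$)
$v{\left(G \right)} = \frac{1}{-71 + G}$
$\left(v{\left(-4 \right)} + 3537\right) - \left(4560 + R{\left(129 \right)}\right) = \left(\frac{1}{-71 - 4} + 3537\right) - 4537 = \left(\frac{1}{-75} + 3537\right) + \left(-4560 + 23\right) = \left(- \frac{1}{75} + 3537\right) - 4537 = \frac{265274}{75} - 4537 = - \frac{75001}{75}$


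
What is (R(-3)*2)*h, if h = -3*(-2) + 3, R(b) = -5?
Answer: -90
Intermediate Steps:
h = 9 (h = 6 + 3 = 9)
(R(-3)*2)*h = -5*2*9 = -10*9 = -90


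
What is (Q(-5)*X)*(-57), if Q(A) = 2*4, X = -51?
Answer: 23256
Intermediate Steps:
Q(A) = 8
(Q(-5)*X)*(-57) = (8*(-51))*(-57) = -408*(-57) = 23256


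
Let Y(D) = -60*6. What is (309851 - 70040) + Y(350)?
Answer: 239451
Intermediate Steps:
Y(D) = -360
(309851 - 70040) + Y(350) = (309851 - 70040) - 360 = 239811 - 360 = 239451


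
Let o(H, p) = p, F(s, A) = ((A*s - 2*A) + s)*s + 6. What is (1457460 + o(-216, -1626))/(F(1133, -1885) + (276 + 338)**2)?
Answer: -727917/1206910832 ≈ -0.00060312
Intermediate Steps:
F(s, A) = 6 + s*(s - 2*A + A*s) (F(s, A) = ((-2*A + A*s) + s)*s + 6 = (s - 2*A + A*s)*s + 6 = s*(s - 2*A + A*s) + 6 = 6 + s*(s - 2*A + A*s))
(1457460 + o(-216, -1626))/(F(1133, -1885) + (276 + 338)**2) = (1457460 - 1626)/((6 + 1133**2 - 1885*1133**2 - 2*(-1885)*1133) + (276 + 338)**2) = 1455834/((6 + 1283689 - 1885*1283689 + 4271410) + 614**2) = 1455834/((6 + 1283689 - 2419753765 + 4271410) + 376996) = 1455834/(-2414198660 + 376996) = 1455834/(-2413821664) = 1455834*(-1/2413821664) = -727917/1206910832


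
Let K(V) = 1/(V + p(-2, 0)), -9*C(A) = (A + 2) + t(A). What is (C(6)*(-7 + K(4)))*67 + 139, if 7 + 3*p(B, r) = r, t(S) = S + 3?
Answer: 42703/45 ≈ 948.96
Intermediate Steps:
t(S) = 3 + S
p(B, r) = -7/3 + r/3
C(A) = -5/9 - 2*A/9 (C(A) = -((A + 2) + (3 + A))/9 = -((2 + A) + (3 + A))/9 = -(5 + 2*A)/9 = -5/9 - 2*A/9)
K(V) = 1/(-7/3 + V) (K(V) = 1/(V + (-7/3 + (⅓)*0)) = 1/(V + (-7/3 + 0)) = 1/(V - 7/3) = 1/(-7/3 + V))
(C(6)*(-7 + K(4)))*67 + 139 = ((-5/9 - 2/9*6)*(-7 + 3/(-7 + 3*4)))*67 + 139 = ((-5/9 - 4/3)*(-7 + 3/(-7 + 12)))*67 + 139 = -17*(-7 + 3/5)/9*67 + 139 = -17*(-7 + 3*(⅕))/9*67 + 139 = -17*(-7 + ⅗)/9*67 + 139 = -17/9*(-32/5)*67 + 139 = (544/45)*67 + 139 = 36448/45 + 139 = 42703/45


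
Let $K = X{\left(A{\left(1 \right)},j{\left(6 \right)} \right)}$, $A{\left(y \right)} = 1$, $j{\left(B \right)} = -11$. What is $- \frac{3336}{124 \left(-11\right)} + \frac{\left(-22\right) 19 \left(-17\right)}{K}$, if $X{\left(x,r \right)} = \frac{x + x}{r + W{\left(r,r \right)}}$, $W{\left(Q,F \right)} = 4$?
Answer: $- \frac{8480177}{341} \approx -24869.0$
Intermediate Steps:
$X{\left(x,r \right)} = \frac{2 x}{4 + r}$ ($X{\left(x,r \right)} = \frac{x + x}{r + 4} = \frac{2 x}{4 + r}$)
$K = - \frac{2}{7}$ ($K = 2 \cdot 1 \frac{1}{4 - 11} = 2 \cdot 1 \frac{1}{-7} = 2 \cdot 1 \left(- \frac{1}{7}\right) = - \frac{2}{7} \approx -0.28571$)
$- \frac{3336}{124 \left(-11\right)} + \frac{\left(-22\right) 19 \left(-17\right)}{K} = - \frac{3336}{124 \left(-11\right)} + \frac{\left(-22\right) 19 \left(-17\right)}{- \frac{2}{7}} = - \frac{3336}{-1364} + \left(-418\right) \left(-17\right) \left(- \frac{7}{2}\right) = \left(-3336\right) \left(- \frac{1}{1364}\right) + 7106 \left(- \frac{7}{2}\right) = \frac{834}{341} - 24871 = - \frac{8480177}{341}$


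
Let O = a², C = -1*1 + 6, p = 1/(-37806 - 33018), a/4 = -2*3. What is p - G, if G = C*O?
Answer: -203973121/70824 ≈ -2880.0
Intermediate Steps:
a = -24 (a = 4*(-2*3) = 4*(-6) = -24)
p = -1/70824 (p = 1/(-70824) = -1/70824 ≈ -1.4120e-5)
C = 5 (C = -1 + 6 = 5)
O = 576 (O = (-24)² = 576)
G = 2880 (G = 5*576 = 2880)
p - G = -1/70824 - 1*2880 = -1/70824 - 2880 = -203973121/70824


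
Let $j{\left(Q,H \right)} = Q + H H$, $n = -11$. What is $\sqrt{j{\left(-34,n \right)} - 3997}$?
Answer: $i \sqrt{3910} \approx 62.53 i$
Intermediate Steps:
$j{\left(Q,H \right)} = Q + H^{2}$
$\sqrt{j{\left(-34,n \right)} - 3997} = \sqrt{\left(-34 + \left(-11\right)^{2}\right) - 3997} = \sqrt{\left(-34 + 121\right) - 3997} = \sqrt{87 - 3997} = \sqrt{-3910} = i \sqrt{3910}$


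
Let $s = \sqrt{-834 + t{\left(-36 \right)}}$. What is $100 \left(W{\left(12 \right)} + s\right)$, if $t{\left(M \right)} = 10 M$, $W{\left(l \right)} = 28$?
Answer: $2800 + 100 i \sqrt{1194} \approx 2800.0 + 3455.4 i$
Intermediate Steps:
$s = i \sqrt{1194}$ ($s = \sqrt{-834 + 10 \left(-36\right)} = \sqrt{-834 - 360} = \sqrt{-1194} = i \sqrt{1194} \approx 34.554 i$)
$100 \left(W{\left(12 \right)} + s\right) = 100 \left(28 + i \sqrt{1194}\right) = 2800 + 100 i \sqrt{1194}$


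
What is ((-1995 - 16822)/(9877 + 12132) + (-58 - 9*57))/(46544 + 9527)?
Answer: -12585956/1234066639 ≈ -0.010199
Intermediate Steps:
((-1995 - 16822)/(9877 + 12132) + (-58 - 9*57))/(46544 + 9527) = (-18817/22009 + (-58 - 513))/56071 = (-18817*1/22009 - 571)*(1/56071) = (-18817/22009 - 571)*(1/56071) = -12585956/22009*1/56071 = -12585956/1234066639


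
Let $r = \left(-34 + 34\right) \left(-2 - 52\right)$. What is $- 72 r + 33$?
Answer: $33$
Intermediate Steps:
$r = 0$ ($r = 0 \left(-54\right) = 0$)
$- 72 r + 33 = \left(-72\right) 0 + 33 = 0 + 33 = 33$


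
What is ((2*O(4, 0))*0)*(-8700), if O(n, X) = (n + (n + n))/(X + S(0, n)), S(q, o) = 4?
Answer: 0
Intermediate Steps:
O(n, X) = 3*n/(4 + X) (O(n, X) = (n + (n + n))/(X + 4) = (n + 2*n)/(4 + X) = (3*n)/(4 + X) = 3*n/(4 + X))
((2*O(4, 0))*0)*(-8700) = ((2*(3*4/(4 + 0)))*0)*(-8700) = ((2*(3*4/4))*0)*(-8700) = ((2*(3*4*(¼)))*0)*(-8700) = ((2*3)*0)*(-8700) = (6*0)*(-8700) = 0*(-8700) = 0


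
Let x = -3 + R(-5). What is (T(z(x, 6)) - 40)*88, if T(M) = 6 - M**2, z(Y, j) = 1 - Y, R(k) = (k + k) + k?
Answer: -34760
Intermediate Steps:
R(k) = 3*k (R(k) = 2*k + k = 3*k)
x = -18 (x = -3 + 3*(-5) = -3 - 15 = -18)
T(M) = 6 - M**2
(T(z(x, 6)) - 40)*88 = ((6 - (1 - 1*(-18))**2) - 40)*88 = ((6 - (1 + 18)**2) - 40)*88 = ((6 - 1*19**2) - 40)*88 = ((6 - 1*361) - 40)*88 = ((6 - 361) - 40)*88 = (-355 - 40)*88 = -395*88 = -34760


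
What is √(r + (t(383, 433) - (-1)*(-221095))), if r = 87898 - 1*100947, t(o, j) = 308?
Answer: 2*I*√58459 ≈ 483.57*I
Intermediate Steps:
r = -13049 (r = 87898 - 100947 = -13049)
√(r + (t(383, 433) - (-1)*(-221095))) = √(-13049 + (308 - (-1)*(-221095))) = √(-13049 + (308 - 1*221095)) = √(-13049 + (308 - 221095)) = √(-13049 - 220787) = √(-233836) = 2*I*√58459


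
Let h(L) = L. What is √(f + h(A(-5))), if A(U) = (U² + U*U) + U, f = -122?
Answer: I*√77 ≈ 8.775*I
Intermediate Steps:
A(U) = U + 2*U² (A(U) = (U² + U²) + U = 2*U² + U = U + 2*U²)
√(f + h(A(-5))) = √(-122 - 5*(1 + 2*(-5))) = √(-122 - 5*(1 - 10)) = √(-122 - 5*(-9)) = √(-122 + 45) = √(-77) = I*√77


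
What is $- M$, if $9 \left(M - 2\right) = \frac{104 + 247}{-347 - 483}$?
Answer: $- \frac{1621}{830} \approx -1.953$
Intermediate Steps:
$M = \frac{1621}{830}$ ($M = 2 + \frac{\left(104 + 247\right) \frac{1}{-347 - 483}}{9} = 2 + \frac{351 \frac{1}{-830}}{9} = 2 + \frac{351 \left(- \frac{1}{830}\right)}{9} = 2 + \frac{1}{9} \left(- \frac{351}{830}\right) = 2 - \frac{39}{830} = \frac{1621}{830} \approx 1.953$)
$- M = \left(-1\right) \frac{1621}{830} = - \frac{1621}{830}$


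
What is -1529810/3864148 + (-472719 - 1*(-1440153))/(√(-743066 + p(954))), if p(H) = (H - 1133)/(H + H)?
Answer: -764905/1932074 - 446508*I*√75141815671/109059239 ≈ -0.3959 - 1122.3*I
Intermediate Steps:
p(H) = (-1133 + H)/(2*H) (p(H) = (-1133 + H)/((2*H)) = (-1133 + H)*(1/(2*H)) = (-1133 + H)/(2*H))
-1529810/3864148 + (-472719 - 1*(-1440153))/(√(-743066 + p(954))) = -1529810/3864148 + (-472719 - 1*(-1440153))/(√(-743066 + (½)*(-1133 + 954)/954)) = -1529810*1/3864148 + (-472719 + 1440153)/(√(-743066 + (½)*(1/954)*(-179))) = -764905/1932074 + 967434/(√(-743066 - 179/1908)) = -764905/1932074 + 967434/(√(-1417770107/1908)) = -764905/1932074 + 967434/((I*√75141815671/318)) = -764905/1932074 + 967434*(-6*I*√75141815671/1417770107) = -764905/1932074 - 446508*I*√75141815671/109059239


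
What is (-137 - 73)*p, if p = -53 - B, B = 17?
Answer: 14700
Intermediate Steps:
p = -70 (p = -53 - 1*17 = -53 - 17 = -70)
(-137 - 73)*p = (-137 - 73)*(-70) = -210*(-70) = 14700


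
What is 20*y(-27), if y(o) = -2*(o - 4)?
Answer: 1240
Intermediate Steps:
y(o) = 8 - 2*o (y(o) = -2*(-4 + o) = 8 - 2*o)
20*y(-27) = 20*(8 - 2*(-27)) = 20*(8 + 54) = 20*62 = 1240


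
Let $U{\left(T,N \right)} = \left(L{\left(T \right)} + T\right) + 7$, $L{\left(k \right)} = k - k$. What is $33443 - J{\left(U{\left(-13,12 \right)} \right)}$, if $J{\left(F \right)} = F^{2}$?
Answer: $33407$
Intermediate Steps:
$L{\left(k \right)} = 0$
$U{\left(T,N \right)} = 7 + T$ ($U{\left(T,N \right)} = \left(0 + T\right) + 7 = T + 7 = 7 + T$)
$33443 - J{\left(U{\left(-13,12 \right)} \right)} = 33443 - \left(7 - 13\right)^{2} = 33443 - \left(-6\right)^{2} = 33443 - 36 = 33407$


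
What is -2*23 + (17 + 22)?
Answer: -7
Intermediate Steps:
-2*23 + (17 + 22) = -46 + 39 = -7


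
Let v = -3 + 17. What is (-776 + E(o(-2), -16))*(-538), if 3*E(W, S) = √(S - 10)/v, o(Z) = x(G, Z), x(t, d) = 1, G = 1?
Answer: 417488 - 269*I*√26/21 ≈ 4.1749e+5 - 65.316*I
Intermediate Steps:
o(Z) = 1
v = 14
E(W, S) = √(-10 + S)/42 (E(W, S) = (√(S - 10)/14)/3 = (√(-10 + S)*(1/14))/3 = (√(-10 + S)/14)/3 = √(-10 + S)/42)
(-776 + E(o(-2), -16))*(-538) = (-776 + √(-10 - 16)/42)*(-538) = (-776 + √(-26)/42)*(-538) = (-776 + (I*√26)/42)*(-538) = (-776 + I*√26/42)*(-538) = 417488 - 269*I*√26/21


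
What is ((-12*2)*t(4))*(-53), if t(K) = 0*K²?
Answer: 0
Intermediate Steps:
t(K) = 0
((-12*2)*t(4))*(-53) = (-12*2*0)*(-53) = -24*0*(-53) = 0*(-53) = 0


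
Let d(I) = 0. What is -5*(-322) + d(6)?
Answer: 1610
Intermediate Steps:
-5*(-322) + d(6) = -5*(-322) + 0 = 1610 + 0 = 1610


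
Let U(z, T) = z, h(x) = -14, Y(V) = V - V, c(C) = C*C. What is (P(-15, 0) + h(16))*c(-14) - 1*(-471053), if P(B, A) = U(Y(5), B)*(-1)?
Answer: 468309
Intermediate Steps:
c(C) = C²
Y(V) = 0
P(B, A) = 0 (P(B, A) = 0*(-1) = 0)
(P(-15, 0) + h(16))*c(-14) - 1*(-471053) = (0 - 14)*(-14)² - 1*(-471053) = -14*196 + 471053 = -2744 + 471053 = 468309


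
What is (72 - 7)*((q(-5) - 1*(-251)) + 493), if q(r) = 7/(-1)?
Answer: 47905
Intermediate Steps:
q(r) = -7 (q(r) = 7*(-1) = -7)
(72 - 7)*((q(-5) - 1*(-251)) + 493) = (72 - 7)*((-7 - 1*(-251)) + 493) = 65*((-7 + 251) + 493) = 65*(244 + 493) = 65*737 = 47905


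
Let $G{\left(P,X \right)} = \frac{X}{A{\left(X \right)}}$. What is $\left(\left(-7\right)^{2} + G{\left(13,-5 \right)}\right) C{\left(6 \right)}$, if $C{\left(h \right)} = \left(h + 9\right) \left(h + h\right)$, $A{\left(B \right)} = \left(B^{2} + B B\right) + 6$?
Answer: $\frac{123255}{14} \approx 8803.9$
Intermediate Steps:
$A{\left(B \right)} = 6 + 2 B^{2}$ ($A{\left(B \right)} = \left(B^{2} + B^{2}\right) + 6 = 2 B^{2} + 6 = 6 + 2 B^{2}$)
$C{\left(h \right)} = 2 h \left(9 + h\right)$ ($C{\left(h \right)} = \left(9 + h\right) 2 h = 2 h \left(9 + h\right)$)
$G{\left(P,X \right)} = \frac{X}{6 + 2 X^{2}}$
$\left(\left(-7\right)^{2} + G{\left(13,-5 \right)}\right) C{\left(6 \right)} = \left(\left(-7\right)^{2} + \frac{1}{2} \left(-5\right) \frac{1}{3 + \left(-5\right)^{2}}\right) 2 \cdot 6 \left(9 + 6\right) = \left(49 + \frac{1}{2} \left(-5\right) \frac{1}{3 + 25}\right) 2 \cdot 6 \cdot 15 = \left(49 + \frac{1}{2} \left(-5\right) \frac{1}{28}\right) 180 = \left(49 - \frac{5}{56}\right) 180 = \frac{2739}{56} \cdot 180 = \frac{123255}{14}$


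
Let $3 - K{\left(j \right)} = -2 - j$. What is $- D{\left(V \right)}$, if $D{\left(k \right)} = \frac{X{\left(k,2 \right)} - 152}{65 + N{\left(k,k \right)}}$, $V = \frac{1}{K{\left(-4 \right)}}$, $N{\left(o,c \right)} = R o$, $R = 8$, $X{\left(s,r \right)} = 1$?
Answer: $\frac{151}{73} \approx 2.0685$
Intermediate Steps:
$K{\left(j \right)} = 5 + j$ ($K{\left(j \right)} = 3 - \left(-2 - j\right) = 3 + \left(2 + j\right) = 5 + j$)
$N{\left(o,c \right)} = 8 o$
$V = 1$ ($V = \frac{1}{5 - 4} = 1^{-1} = 1$)
$D{\left(k \right)} = - \frac{151}{65 + 8 k}$ ($D{\left(k \right)} = \frac{1 - 152}{65 + 8 k} = - \frac{151}{65 + 8 k}$)
$- D{\left(V \right)} = - \frac{-151}{65 + 8 \cdot 1} = - \frac{-151}{65 + 8} = - \frac{-151}{73} = \left(-1\right) \left(- \frac{151}{73}\right) = \frac{151}{73}$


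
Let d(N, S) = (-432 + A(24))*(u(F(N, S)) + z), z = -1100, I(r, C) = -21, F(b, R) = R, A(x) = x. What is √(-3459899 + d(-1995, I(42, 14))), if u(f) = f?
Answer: I*√3002531 ≈ 1732.8*I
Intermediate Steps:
d(N, S) = 448800 - 408*S (d(N, S) = (-432 + 24)*(S - 1100) = -408*(-1100 + S) = 448800 - 408*S)
√(-3459899 + d(-1995, I(42, 14))) = √(-3459899 + (448800 - 408*(-21))) = √(-3459899 + (448800 + 8568)) = √(-3459899 + 457368) = √(-3002531) = I*√3002531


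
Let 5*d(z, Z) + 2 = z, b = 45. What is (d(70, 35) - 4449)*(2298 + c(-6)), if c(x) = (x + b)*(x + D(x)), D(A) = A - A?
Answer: -45773328/5 ≈ -9.1547e+6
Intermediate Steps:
D(A) = 0
d(z, Z) = -⅖ + z/5
c(x) = x*(45 + x) (c(x) = (x + 45)*(x + 0) = (45 + x)*x = x*(45 + x))
(d(70, 35) - 4449)*(2298 + c(-6)) = ((-⅖ + (⅕)*70) - 4449)*(2298 - 6*(45 - 6)) = ((-⅖ + 14) - 4449)*(2298 - 6*39) = (68/5 - 4449)*(2298 - 234) = -22177/5*2064 = -45773328/5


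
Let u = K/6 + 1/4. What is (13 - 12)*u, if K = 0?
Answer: ¼ ≈ 0.25000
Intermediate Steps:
u = ¼ (u = 0/6 + 1/4 = 0*(⅙) + 1*(¼) = 0 + ¼ = ¼ ≈ 0.25000)
(13 - 12)*u = (13 - 12)*(¼) = 1*(¼) = ¼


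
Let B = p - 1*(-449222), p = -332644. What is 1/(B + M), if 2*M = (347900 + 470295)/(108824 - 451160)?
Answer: 684672/79816874221 ≈ 8.5780e-6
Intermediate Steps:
B = 116578 (B = -332644 - 1*(-449222) = -332644 + 449222 = 116578)
M = -818195/684672 (M = ((347900 + 470295)/(108824 - 451160))/2 = (818195/(-342336))/2 = (818195*(-1/342336))/2 = (½)*(-818195/342336) = -818195/684672 ≈ -1.1950)
1/(B + M) = 1/(116578 - 818195/684672) = 1/(79816874221/684672) = 684672/79816874221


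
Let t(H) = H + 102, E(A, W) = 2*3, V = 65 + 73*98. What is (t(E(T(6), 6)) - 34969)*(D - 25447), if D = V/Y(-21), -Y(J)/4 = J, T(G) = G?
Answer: 74265399269/84 ≈ 8.8411e+8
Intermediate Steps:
Y(J) = -4*J
V = 7219 (V = 65 + 7154 = 7219)
E(A, W) = 6
t(H) = 102 + H
D = 7219/84 (D = 7219/((-4*(-21))) = 7219/84 ≈ 85.940)
(t(E(T(6), 6)) - 34969)*(D - 25447) = ((102 + 6) - 34969)*(7219/84 - 25447) = (108 - 34969)*(-2130329/84) = -34861*(-2130329/84) = 74265399269/84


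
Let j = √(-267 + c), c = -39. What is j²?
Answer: -306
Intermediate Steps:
j = 3*I*√34 (j = √(-267 - 39) = √(-306) = 3*I*√34 ≈ 17.493*I)
j² = (3*I*√34)² = -306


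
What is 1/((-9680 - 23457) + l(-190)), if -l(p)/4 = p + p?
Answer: -1/31617 ≈ -3.1629e-5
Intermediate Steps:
l(p) = -8*p (l(p) = -4*(p + p) = -8*p)
1/((-9680 - 23457) + l(-190)) = 1/((-9680 - 23457) - 8*(-190)) = 1/(-33137 + 1520) = 1/(-31617) = -1/31617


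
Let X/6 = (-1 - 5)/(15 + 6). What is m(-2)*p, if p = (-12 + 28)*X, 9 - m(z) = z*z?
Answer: -960/7 ≈ -137.14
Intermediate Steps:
m(z) = 9 - z² (m(z) = 9 - z*z = 9 - z²)
X = -12/7 (X = 6*((-1 - 5)/(15 + 6)) = 6*(-6/21) = 6*(-6*1/21) = 6*(-2/7) = -12/7 ≈ -1.7143)
p = -192/7 (p = (-12 + 28)*(-12/7) = 16*(-12/7) = -192/7 ≈ -27.429)
m(-2)*p = (9 - 1*(-2)²)*(-192/7) = (9 - 1*4)*(-192/7) = (9 - 4)*(-192/7) = 5*(-192/7) = -960/7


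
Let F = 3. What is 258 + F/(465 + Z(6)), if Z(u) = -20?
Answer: 114813/445 ≈ 258.01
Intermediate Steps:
258 + F/(465 + Z(6)) = 258 + 3/(465 - 20) = 258 + 3/445 = 114813/445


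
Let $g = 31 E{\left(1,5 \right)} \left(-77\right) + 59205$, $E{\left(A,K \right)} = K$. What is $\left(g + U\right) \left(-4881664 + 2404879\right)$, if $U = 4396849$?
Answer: $-11007127277415$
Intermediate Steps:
$g = 47270$ ($g = 31 \cdot 5 \left(-77\right) + 59205 = 155 \left(-77\right) + 59205 = -11935 + 59205 = 47270$)
$\left(g + U\right) \left(-4881664 + 2404879\right) = \left(47270 + 4396849\right) \left(-4881664 + 2404879\right) = 4444119 \left(-2476785\right) = -11007127277415$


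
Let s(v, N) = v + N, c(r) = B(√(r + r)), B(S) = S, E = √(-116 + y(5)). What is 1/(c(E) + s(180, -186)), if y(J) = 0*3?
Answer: 1/(-6 + 2*29^(¼)*√I) ≈ -0.14969 - 0.18073*I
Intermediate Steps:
y(J) = 0
E = 2*I*√29 (E = √(-116 + 0) = √(-116) = 2*I*√29 ≈ 10.77*I)
c(r) = √2*√r (c(r) = √(r + r) = √(2*r) = √2*√r)
s(v, N) = N + v
1/(c(E) + s(180, -186)) = 1/(√2*√(2*I*√29) + (-186 + 180)) = 1/(√2*(√2*29^(¼)*√I) - 6) = 1/(2*29^(¼)*√I - 6) = 1/(-6 + 2*29^(¼)*√I)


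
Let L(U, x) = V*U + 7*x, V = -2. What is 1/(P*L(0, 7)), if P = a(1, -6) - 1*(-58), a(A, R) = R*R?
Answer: 1/4606 ≈ 0.00021711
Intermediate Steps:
a(A, R) = R**2
L(U, x) = -2*U + 7*x
P = 94 (P = (-6)**2 - 1*(-58) = 36 + 58 = 94)
1/(P*L(0, 7)) = 1/(94*(-2*0 + 7*7)) = 1/(94*(0 + 49)) = 1/(94*49) = 1/4606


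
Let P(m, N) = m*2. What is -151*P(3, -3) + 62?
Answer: -844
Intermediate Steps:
P(m, N) = 2*m
-151*P(3, -3) + 62 = -302*3 + 62 = -151*6 + 62 = -906 + 62 = -844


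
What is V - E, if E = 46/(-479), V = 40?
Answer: 19206/479 ≈ 40.096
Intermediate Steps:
E = -46/479 (E = 46*(-1/479) = -46/479 ≈ -0.096033)
V - E = 40 - 1*(-46/479) = 40 + 46/479 = 19206/479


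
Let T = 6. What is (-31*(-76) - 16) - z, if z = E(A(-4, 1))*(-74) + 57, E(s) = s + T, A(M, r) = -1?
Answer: 2653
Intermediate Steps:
E(s) = 6 + s (E(s) = s + 6 = 6 + s)
z = -313 (z = (6 - 1)*(-74) + 57 = 5*(-74) + 57 = -370 + 57 = -313)
(-31*(-76) - 16) - z = (-31*(-76) - 16) - 1*(-313) = (2356 - 16) + 313 = 2340 + 313 = 2653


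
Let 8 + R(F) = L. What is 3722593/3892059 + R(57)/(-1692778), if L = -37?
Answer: 6301698676009/6588391849902 ≈ 0.95648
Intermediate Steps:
R(F) = -45 (R(F) = -8 - 37 = -45)
3722593/3892059 + R(57)/(-1692778) = 3722593/3892059 - 45/(-1692778) = 3722593*(1/3892059) - 45*(-1/1692778) = 3722593/3892059 + 45/1692778 = 6301698676009/6588391849902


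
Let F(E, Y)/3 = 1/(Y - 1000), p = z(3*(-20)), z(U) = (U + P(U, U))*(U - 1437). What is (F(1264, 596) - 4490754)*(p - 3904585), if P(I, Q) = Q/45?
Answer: 6917371897120011/404 ≈ 1.7122e+13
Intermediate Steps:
P(I, Q) = Q/45 (P(I, Q) = Q*(1/45) = Q/45)
z(U) = 46*U*(-1437 + U)/45 (z(U) = (U + U/45)*(U - 1437) = (46*U/45)*(-1437 + U) = 46*U*(-1437 + U)/45)
p = 91816 (p = 46*(3*(-20))*(-1437 + 3*(-20))/45 = (46/45)*(-60)*(-1437 - 60) = (46/45)*(-60)*(-1497) = 91816)
F(E, Y) = 3/(-1000 + Y) (F(E, Y) = 3/(Y - 1000) = 3/(-1000 + Y))
(F(1264, 596) - 4490754)*(p - 3904585) = (3/(-1000 + 596) - 4490754)*(91816 - 3904585) = (3/(-404) - 4490754)*(-3812769) = (3*(-1/404) - 4490754)*(-3812769) = (-3/404 - 4490754)*(-3812769) = -1814264619/404*(-3812769) = 6917371897120011/404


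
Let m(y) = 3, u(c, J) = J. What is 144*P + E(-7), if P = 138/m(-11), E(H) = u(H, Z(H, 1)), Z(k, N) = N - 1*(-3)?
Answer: 6628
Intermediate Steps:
Z(k, N) = 3 + N (Z(k, N) = N + 3 = 3 + N)
E(H) = 4 (E(H) = 3 + 1 = 4)
P = 46 (P = 138/3 = 138*(⅓) = 46)
144*P + E(-7) = 144*46 + 4 = 6624 + 4 = 6628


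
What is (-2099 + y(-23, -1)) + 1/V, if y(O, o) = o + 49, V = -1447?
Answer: -2967798/1447 ≈ -2051.0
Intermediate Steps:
y(O, o) = 49 + o
(-2099 + y(-23, -1)) + 1/V = (-2099 + (49 - 1)) + 1/(-1447) = (-2099 + 48) - 1/1447 = -2051 - 1/1447 = -2967798/1447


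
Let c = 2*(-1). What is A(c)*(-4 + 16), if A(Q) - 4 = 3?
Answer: 84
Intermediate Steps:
c = -2
A(Q) = 7 (A(Q) = 4 + 3 = 7)
A(c)*(-4 + 16) = 7*(-4 + 16) = 7*12 = 84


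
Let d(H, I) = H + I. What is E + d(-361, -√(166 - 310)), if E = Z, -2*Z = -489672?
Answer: 244475 - 12*I ≈ 2.4448e+5 - 12.0*I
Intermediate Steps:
Z = 244836 (Z = -½*(-489672) = 244836)
E = 244836
E + d(-361, -√(166 - 310)) = 244836 + (-361 - √(166 - 310)) = 244836 + (-361 - √(-144)) = 244836 + (-361 - 12*I) = 244475 - 12*I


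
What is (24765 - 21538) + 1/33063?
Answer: 106694302/33063 ≈ 3227.0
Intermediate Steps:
(24765 - 21538) + 1/33063 = 3227 + 1/33063 = 106694302/33063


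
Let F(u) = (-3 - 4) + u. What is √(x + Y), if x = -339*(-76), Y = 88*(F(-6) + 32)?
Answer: 38*√19 ≈ 165.64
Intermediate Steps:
F(u) = -7 + u
Y = 1672 (Y = 88*((-7 - 6) + 32) = 88*(-13 + 32) = 88*19 = 1672)
x = 25764
√(x + Y) = √(25764 + 1672) = √27436 = 38*√19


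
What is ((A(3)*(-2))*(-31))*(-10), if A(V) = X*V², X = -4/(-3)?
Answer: -7440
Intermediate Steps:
X = 4/3 (X = -4*(-⅓) = 4/3 ≈ 1.3333)
A(V) = 4*V²/3
((A(3)*(-2))*(-31))*(-10) = ((((4/3)*3²)*(-2))*(-31))*(-10) = ((((4/3)*9)*(-2))*(-31))*(-10) = ((12*(-2))*(-31))*(-10) = -24*(-31)*(-10) = 744*(-10) = -7440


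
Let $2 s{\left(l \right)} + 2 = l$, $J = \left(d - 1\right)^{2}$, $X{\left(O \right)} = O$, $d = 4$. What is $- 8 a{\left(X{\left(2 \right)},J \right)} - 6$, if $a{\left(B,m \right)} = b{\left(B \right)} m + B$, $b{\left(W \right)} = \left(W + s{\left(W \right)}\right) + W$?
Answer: $-310$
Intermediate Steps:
$J = 9$ ($J = \left(4 - 1\right)^{2} = 3^{2} = 9$)
$s{\left(l \right)} = -1 + \frac{l}{2}$
$b{\left(W \right)} = -1 + \frac{5 W}{2}$ ($b{\left(W \right)} = \left(W + \left(-1 + \frac{W}{2}\right)\right) + W = \left(-1 + \frac{3 W}{2}\right) + W = -1 + \frac{5 W}{2}$)
$a{\left(B,m \right)} = B + m \left(-1 + \frac{5 B}{2}\right)$ ($a{\left(B,m \right)} = \left(-1 + \frac{5 B}{2}\right) m + B = m \left(-1 + \frac{5 B}{2}\right) + B = B + m \left(-1 + \frac{5 B}{2}\right)$)
$- 8 a{\left(X{\left(2 \right)},J \right)} - 6 = - 8 \left(2 - 9 + \frac{5}{2} \cdot 2 \cdot 9\right) - 6 = - 8 \left(2 - 9 + 45\right) - 6 = \left(-8\right) 38 - 6 = -304 - 6 = -310$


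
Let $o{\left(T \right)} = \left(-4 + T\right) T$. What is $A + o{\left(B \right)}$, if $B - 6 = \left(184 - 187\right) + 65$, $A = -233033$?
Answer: $-228681$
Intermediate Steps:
$B = 68$ ($B = 6 + \left(\left(184 - 187\right) + 65\right) = 6 + \left(-3 + 65\right) = 6 + 62 = 68$)
$o{\left(T \right)} = T \left(-4 + T\right)$
$A + o{\left(B \right)} = -233033 + 68 \left(-4 + 68\right) = -233033 + 68 \cdot 64 = -233033 + 4352 = -228681$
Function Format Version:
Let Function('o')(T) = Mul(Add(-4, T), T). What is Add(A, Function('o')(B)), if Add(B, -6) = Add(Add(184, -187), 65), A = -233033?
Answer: -228681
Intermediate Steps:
B = 68 (B = Add(6, Add(Add(184, -187), 65)) = Add(6, Add(-3, 65)) = Add(6, 62) = 68)
Function('o')(T) = Mul(T, Add(-4, T))
Add(A, Function('o')(B)) = Add(-233033, Mul(68, Add(-4, 68))) = Add(-233033, Mul(68, 64)) = Add(-233033, 4352) = -228681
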